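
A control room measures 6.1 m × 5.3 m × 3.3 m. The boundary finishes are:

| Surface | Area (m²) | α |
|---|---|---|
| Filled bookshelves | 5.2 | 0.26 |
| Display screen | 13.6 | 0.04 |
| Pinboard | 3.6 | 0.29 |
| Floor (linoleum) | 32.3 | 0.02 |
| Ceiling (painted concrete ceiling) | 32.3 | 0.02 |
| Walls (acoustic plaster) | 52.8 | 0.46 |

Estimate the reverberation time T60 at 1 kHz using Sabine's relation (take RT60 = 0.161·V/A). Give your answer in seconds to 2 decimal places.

0.60 s

Equivalent absorption area: A = 5.2*0.26 + 13.6*0.04 + 3.6*0.29 + 32.3*0.02 + 32.3*0.02 + 52.8*0.46 = 28.520 m².
Room volume: 106.689 m³.
T = 0.161 V/A = 0.161·106.689/28.520 = 0.60 s.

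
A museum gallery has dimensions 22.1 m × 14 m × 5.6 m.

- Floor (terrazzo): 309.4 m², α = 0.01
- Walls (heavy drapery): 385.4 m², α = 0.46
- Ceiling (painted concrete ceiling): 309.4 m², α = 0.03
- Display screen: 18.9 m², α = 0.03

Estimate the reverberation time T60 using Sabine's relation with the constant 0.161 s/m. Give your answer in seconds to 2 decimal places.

1.47 seconds

Equivalent absorption area: A = 309.4·0.01 + 385.4·0.46 + 309.4·0.03 + 18.9·0.03 = 190.227 m².
Volume V = 22.1 × 14 × 5.6 = 1732.64 m³.
RT60 = 0.161 · V / A = 0.161 × 1732.64 / 190.227 = 1.47 s.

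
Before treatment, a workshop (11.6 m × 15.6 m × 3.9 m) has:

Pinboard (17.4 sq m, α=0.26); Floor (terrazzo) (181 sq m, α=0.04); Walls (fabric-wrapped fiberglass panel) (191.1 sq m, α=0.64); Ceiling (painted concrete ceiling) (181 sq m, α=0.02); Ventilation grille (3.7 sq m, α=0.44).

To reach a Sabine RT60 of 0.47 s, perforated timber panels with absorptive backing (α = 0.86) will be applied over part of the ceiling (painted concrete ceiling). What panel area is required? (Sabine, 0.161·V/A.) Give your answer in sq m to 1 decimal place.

122.0

Total absorption A₁ = 17.4*0.26 + 181*0.04 + 191.1*0.64 + 181*0.02 + 3.7*0.44
  = 4.524 + 7.240 + 122.304 + 3.620 + 1.628 = 139.316 sq m sabins.
V = 705.744 m³. Target absorption A₂ = 0.161 × 705.744 / 0.47 = 241.755 sabins.
Absorption to add: 241.755 − 139.316 = 102.439 sabins.
Each sq m of panel replacing the ceiling (painted concrete ceiling) adds (0.86 − 0.02) = 0.84 sabins.
Area = ΔA/Δα = 102.439/0.84 = 122.0 sq m.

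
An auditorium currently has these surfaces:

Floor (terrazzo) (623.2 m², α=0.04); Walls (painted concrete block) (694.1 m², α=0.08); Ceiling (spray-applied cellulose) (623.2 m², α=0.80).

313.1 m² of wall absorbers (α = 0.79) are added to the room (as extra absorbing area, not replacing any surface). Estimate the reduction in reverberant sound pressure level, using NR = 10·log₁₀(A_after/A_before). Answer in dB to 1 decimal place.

Summing Sᵢαᵢ: 24.928 + 55.528 + 498.560 → A_before = 579.016 sabins.
Added absorption = 313.1 × 0.79 = 247.349 sabins.
New total A_after = 826.365 sabins.
Reduction = 10 log₁₀(A_after/A_before) = 10 log₁₀(1.4272) = 1.5 dB.

1.5 dB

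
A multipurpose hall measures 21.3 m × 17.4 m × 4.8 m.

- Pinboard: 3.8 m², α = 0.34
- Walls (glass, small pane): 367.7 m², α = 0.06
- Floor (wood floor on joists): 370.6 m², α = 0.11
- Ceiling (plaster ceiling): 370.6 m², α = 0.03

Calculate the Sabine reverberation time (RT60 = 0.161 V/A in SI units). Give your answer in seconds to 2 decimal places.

A = Σ Sᵢαᵢ = 3.8*0.34 + 367.7*0.06 + 370.6*0.11 + 370.6*0.03 = 75.238 sabins.
Volume V = 21.3 × 17.4 × 4.8 = 1778.976 m³.
Sabine: RT60 = 0.161 × 1778.976 / 75.238 = 3.81 s.

3.81 seconds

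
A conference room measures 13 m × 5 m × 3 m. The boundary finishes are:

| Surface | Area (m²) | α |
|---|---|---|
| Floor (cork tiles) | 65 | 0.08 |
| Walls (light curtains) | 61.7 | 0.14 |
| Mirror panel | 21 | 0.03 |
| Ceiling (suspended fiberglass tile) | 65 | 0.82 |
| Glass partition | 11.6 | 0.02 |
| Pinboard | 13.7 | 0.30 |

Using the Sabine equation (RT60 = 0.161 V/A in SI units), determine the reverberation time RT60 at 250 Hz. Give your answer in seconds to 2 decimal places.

0.44 sec

Summing Sᵢαᵢ: 5.200 + 8.638 + 0.630 + 53.300 + 0.232 + 4.110 → A = 72.110 sabins.
Room volume: 195 m³.
RT60 = 0.161 · V / A = 0.161 × 195 / 72.110 = 0.44 s.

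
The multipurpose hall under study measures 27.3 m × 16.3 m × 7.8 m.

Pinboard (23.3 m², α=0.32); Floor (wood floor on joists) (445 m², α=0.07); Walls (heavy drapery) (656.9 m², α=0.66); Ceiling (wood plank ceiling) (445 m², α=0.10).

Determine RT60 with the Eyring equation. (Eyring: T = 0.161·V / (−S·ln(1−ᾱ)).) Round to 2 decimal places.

0.89 sec

Total surface area S = 23.3 + 445 + 656.9 + 445 = 1570.2 m².
Σ(Sᵢαᵢ) = 23.3×0.32 + 445×0.07 + 656.9×0.66 + 445×0.10 = 516.660.
Mean coefficient ᾱ = A/S = 0.3290.
Eyring denominator: −S ln(1−ᾱ) = 626.488.
V = 27.3 × 16.3 × 7.8 = 3470.922 m³.
T = 0.161·V/[−S·ln(1−ᾱ)] = 0.161·3470.922/626.488 = 0.89 s.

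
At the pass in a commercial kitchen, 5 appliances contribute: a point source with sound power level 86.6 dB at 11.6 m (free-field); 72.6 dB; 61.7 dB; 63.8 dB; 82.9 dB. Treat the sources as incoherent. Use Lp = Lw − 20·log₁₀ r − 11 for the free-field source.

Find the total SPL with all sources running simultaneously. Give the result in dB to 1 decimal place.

Source at 11.6 m: Lp = 86.6 − 20·log₁₀(11.6) − 11 = 54.3 dB.
Sum in the linear (power) domain: Σ 10^(Lᵢ/10) = 10^(54.3/10) + 10^(72.6/10) + 10^(61.7/10) + 10^(63.8/10) + 10^(82.9/10) = 2.173e+08.
Combined level = 10 log₁₀(2.173e+08) = 83.4 dB.

83.4 dB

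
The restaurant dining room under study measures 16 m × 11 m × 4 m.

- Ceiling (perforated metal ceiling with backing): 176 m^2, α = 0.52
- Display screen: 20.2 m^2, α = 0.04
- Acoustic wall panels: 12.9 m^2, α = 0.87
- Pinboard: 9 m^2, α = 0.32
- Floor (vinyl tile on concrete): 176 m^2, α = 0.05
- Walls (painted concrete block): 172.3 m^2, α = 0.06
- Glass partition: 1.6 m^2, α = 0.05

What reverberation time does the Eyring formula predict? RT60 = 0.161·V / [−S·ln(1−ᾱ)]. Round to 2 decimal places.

Total surface area S = 176 + 20.2 + 12.9 + 9 + 176 + 172.3 + 1.6 = 568.0 m^2.
Σ(Sᵢαᵢ) = 176·0.52 + 20.2·0.04 + 12.9·0.87 + 9·0.32 + 176·0.05 + 172.3·0.06 + 1.6·0.05 = 125.649.
ᾱ = 125.649 / 568.0 = 0.2212.
−S·ln(1−ᾱ) = −568.0 × ln(1 − 0.2212) = 142.001.
V = 16 × 11 × 4 = 704 m³.
T = 0.161·V/[−S·ln(1−ᾱ)] = 0.161·704/142.001 = 0.80 s.

0.80 seconds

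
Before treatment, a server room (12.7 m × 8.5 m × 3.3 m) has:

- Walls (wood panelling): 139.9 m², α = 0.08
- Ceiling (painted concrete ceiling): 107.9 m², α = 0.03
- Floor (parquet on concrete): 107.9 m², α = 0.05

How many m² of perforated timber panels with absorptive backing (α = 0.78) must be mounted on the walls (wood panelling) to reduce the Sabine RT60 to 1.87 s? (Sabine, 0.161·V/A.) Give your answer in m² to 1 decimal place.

A₁ = Σ Sᵢαᵢ = 139.9×0.08 + 107.9×0.03 + 107.9×0.05 = 19.824 sabins.
Required A₂ = 0.161·356.235/1.87 = 30.671 sabins.
Absorption to add: 30.671 − 19.824 = 10.846 sabins.
Net gain per m²: Δα = 0.78 − 0.08 = 0.70.
Panel area = 10.846 / 0.70 = 15.5 m².

15.5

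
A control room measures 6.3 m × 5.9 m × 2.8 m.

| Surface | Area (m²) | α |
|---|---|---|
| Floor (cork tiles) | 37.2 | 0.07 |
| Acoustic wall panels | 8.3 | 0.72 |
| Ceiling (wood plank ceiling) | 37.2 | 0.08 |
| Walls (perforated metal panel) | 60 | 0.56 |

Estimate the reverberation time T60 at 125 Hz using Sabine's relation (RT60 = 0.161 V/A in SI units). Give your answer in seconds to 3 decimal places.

0.371 seconds

Equivalent absorption area: A = 37.2·0.07 + 8.3·0.72 + 37.2·0.08 + 60·0.56 = 45.156 m².
V = 6.3·5.9·2.8 = 104.076 m³.
Sabine: RT60 = 0.161 × 104.076 / 45.156 = 0.371 s.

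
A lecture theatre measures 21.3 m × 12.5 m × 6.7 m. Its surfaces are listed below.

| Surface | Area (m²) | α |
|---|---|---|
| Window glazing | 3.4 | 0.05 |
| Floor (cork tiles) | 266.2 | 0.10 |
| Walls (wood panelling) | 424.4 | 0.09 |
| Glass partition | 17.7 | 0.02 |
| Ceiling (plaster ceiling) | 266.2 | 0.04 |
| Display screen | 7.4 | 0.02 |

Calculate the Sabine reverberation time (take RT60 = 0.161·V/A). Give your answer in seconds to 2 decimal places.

Equivalent absorption area: A = 3.4·0.05 + 266.2·0.10 + 424.4·0.09 + 17.7·0.02 + 266.2·0.04 + 7.4·0.02 = 76.136 m².
Room volume: 1783.875 m³.
RT60 = 0.161 · V / A = 0.161 × 1783.875 / 76.136 = 3.77 s.

3.77 s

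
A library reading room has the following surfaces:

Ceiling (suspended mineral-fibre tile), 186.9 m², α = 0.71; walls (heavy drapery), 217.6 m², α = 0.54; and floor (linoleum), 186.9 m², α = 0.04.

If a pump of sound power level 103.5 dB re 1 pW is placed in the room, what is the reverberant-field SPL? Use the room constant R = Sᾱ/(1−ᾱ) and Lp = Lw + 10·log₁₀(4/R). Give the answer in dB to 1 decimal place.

82.9 dB

Σ(Sᵢαᵢ) = 186.9×0.71 + 217.6×0.54 + 186.9×0.04 = 257.679; total area S = 591.4 m².
ᾱ = 257.679/591.4 = 0.4357; R = Sᾱ/(1−ᾱ) = 257.679/(1−0.4357) = 456.635 m².
Lp = 103.5 + 10·log₁₀(4/456.635) = 103.5 + (-20.58) = 82.9 dB.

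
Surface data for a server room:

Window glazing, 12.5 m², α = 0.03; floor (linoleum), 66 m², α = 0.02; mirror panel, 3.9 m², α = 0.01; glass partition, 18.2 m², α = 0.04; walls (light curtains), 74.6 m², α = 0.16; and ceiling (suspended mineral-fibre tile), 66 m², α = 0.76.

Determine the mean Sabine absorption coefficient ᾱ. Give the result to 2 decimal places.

Total surface area S = 241.2 m².
Weighted sum Σ Sα = 64.558.
ᾱ = 64.558 / 241.2 = 0.27.

0.27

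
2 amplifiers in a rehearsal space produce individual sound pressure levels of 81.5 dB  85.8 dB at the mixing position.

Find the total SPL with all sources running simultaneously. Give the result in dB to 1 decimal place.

87.2 dB

Σ 10^(Lᵢ/10) = 5.214e+08.
Back to dB: 10·log₁₀ Σ = 87.2 dB.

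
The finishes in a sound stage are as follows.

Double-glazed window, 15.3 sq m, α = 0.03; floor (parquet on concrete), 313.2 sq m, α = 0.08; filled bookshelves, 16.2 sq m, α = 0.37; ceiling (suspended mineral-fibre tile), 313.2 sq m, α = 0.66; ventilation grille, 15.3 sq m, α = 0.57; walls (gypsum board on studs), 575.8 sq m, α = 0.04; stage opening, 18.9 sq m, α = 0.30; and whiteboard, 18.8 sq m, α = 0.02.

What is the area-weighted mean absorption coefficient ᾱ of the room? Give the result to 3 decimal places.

Total surface area S = 1286.7 sq m.
Σ(Sᵢαᵢ) = 15.3·0.03 + 313.2·0.08 + 16.2·0.37 + 313.2·0.66 + 15.3·0.57 + 575.8·0.04 + 18.9·0.30 + 18.8·0.02 = 276.020.
ᾱ = 276.020 / 1286.7 = 0.215.

0.215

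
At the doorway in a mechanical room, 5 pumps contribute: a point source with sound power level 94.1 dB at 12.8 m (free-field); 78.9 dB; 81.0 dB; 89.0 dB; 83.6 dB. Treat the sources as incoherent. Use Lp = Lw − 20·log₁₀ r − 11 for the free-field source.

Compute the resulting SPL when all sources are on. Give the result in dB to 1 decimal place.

Source at 12.8 m: Lp = 94.1 − 20·log₁₀(12.8) − 11 = 61.0 dB.
Σ 10^(Lᵢ/10) = 1.228e+09.
L_total = 10·log₁₀(1.228e+09) = 90.9 dB.

90.9 dB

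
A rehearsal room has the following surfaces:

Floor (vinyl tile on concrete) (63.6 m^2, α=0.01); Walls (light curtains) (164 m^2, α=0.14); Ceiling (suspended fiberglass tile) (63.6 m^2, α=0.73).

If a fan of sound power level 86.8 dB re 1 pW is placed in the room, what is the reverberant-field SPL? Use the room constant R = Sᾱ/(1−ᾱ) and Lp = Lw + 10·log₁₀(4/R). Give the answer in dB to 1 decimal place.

73.2 dB

A = 70.024 sabins; S = 291.2 m^2.
ᾱ = 0.2405, so room constant R = A/(1−ᾱ) = 92.197 m^2.
Lp = Lw + 10 log₁₀(4/R) = 86.8 -13.63 = 73.2 dB.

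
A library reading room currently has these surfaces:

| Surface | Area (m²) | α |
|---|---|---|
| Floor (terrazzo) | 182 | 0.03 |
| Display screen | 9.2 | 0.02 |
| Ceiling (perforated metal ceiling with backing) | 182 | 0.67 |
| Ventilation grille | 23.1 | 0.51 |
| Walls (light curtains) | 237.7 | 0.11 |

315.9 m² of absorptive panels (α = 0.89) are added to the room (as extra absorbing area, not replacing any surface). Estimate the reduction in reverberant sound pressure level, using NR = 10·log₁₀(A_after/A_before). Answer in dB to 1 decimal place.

A_before = Σ Sᵢαᵢ = 182*0.03 + 9.2*0.02 + 182*0.67 + 23.1*0.51 + 237.7*0.11 = 165.512 sabins.
Added absorption = 315.9 × 0.89 = 281.151 sabins.
A_after = 165.512 + 281.151 = 446.663 sabins.
NR = 10·log₁₀(446.663/165.512) = 4.3 dB.

4.3 dB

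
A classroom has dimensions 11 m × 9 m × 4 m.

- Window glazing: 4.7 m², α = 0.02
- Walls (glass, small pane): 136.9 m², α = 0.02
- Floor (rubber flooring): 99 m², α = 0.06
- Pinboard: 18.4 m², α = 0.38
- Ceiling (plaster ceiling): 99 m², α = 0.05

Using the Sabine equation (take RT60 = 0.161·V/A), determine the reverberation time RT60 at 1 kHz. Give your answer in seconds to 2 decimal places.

Summing Sᵢαᵢ: 0.094 + 2.738 + 5.940 + 6.992 + 4.950 → A = 20.714 sabins.
V = 11·9·4 = 396 m³.
RT60 = 0.161 · V / A = 0.161 × 396 / 20.714 = 3.08 s.

3.08 seconds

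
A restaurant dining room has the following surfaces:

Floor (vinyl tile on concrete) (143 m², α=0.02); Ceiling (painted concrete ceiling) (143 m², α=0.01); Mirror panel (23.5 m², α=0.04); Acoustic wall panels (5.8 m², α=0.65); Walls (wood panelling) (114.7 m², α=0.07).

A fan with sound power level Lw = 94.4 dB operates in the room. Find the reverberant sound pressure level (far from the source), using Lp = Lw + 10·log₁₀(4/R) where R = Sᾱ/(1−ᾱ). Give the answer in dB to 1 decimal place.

87.9 dB

A = 17.029 sabins; S = 430.0 m².
ᾱ = 17.029/430.0 = 0.0396; R = Sᾱ/(1−ᾱ) = 17.029/(1−0.0396) = 17.731 m².
Lp = Lw + 10 log₁₀(4/R) = 94.4 -6.47 = 87.9 dB.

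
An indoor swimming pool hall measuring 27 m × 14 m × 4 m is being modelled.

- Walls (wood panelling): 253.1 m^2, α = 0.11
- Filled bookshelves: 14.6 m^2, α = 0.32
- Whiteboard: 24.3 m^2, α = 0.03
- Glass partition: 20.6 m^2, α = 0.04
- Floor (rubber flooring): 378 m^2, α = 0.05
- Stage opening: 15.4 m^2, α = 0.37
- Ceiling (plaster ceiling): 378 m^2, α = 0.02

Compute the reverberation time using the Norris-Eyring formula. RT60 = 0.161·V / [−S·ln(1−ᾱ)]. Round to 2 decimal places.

3.56 sec

S = Σ Sᵢ = 1084.0 m^2.
Σ(Sᵢαᵢ) = 253.1×0.11 + 14.6×0.32 + 24.3×0.03 + 20.6×0.04 + 378×0.05 + 15.4×0.37 + 378×0.02 = 66.224.
Mean coefficient ᾱ = A/S = 0.0611.
Eyring denominator: −S ln(1−ᾱ) = 68.342.
V = 27 × 14 × 4 = 1512 m³.
T = 0.161·V/[−S·ln(1−ᾱ)] = 0.161·1512/68.342 = 3.56 s.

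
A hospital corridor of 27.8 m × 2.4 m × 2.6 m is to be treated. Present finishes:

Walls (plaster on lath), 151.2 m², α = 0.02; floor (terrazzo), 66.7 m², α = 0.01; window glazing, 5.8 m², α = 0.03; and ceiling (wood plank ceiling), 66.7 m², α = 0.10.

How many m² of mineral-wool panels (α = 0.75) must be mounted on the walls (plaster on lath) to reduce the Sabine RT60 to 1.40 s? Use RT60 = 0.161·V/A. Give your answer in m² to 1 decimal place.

12.9

Summing Sᵢαᵢ: 3.024 + 0.667 + 0.174 + 6.670 → A₁ = 10.535 sabins.
V = 173.472 m³. Target absorption A₂ = 0.161 × 173.472 / 1.40 = 19.949 sabins.
Absorption to add: 19.949 − 10.535 = 9.414 sabins.
Each m² of panel replacing the walls (plaster on lath) adds (0.75 − 0.02) = 0.73 sabins.
Area = ΔA/Δα = 9.414/0.73 = 12.9 m².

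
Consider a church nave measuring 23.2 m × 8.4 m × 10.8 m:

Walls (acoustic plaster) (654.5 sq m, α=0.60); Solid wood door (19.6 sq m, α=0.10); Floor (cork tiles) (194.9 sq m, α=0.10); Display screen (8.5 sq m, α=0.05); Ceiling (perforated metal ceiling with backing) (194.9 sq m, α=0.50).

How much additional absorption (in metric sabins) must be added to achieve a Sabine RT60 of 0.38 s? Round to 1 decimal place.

Equivalent absorption area: A₁ = 654.5×0.60 + 19.6×0.10 + 194.9×0.10 + 8.5×0.05 + 194.9×0.50 = 512.025 sq m.
Target A₂ = 0.161·2104.704/0.38 = 891.730 sabins (V = 2104.704 m³).
Shortfall: 891.730 − 512.025 = 379.7 sabins.

379.7 sabins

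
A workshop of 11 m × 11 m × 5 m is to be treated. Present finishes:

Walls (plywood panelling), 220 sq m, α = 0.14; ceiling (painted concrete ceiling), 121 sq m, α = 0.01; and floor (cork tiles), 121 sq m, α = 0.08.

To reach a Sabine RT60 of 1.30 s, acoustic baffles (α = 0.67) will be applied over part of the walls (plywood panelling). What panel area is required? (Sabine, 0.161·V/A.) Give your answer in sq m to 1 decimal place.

Total absorption A₁ = 220×0.14 + 121×0.01 + 121×0.08
  = 30.800 + 1.210 + 9.680 = 41.690 sq m sabins.
Required A₂ = 0.161·605/1.30 = 74.927 sabins.
Absorption to add: 74.927 − 41.690 = 33.237 sabins.
Net gain per sq m: Δα = 0.67 − 0.14 = 0.53.
Panel area = 33.237 / 0.53 = 62.7 sq m.

62.7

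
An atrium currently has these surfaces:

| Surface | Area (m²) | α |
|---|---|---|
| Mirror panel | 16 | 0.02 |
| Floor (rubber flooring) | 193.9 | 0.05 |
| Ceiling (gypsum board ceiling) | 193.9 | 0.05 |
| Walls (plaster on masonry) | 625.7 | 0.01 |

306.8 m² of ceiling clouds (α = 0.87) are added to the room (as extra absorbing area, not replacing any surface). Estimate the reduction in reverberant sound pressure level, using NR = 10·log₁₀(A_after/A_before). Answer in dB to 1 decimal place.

10.5 dB

Summing Sᵢαᵢ: 0.320 + 9.695 + 9.695 + 6.257 → A_before = 25.967 sabins.
Treatment contributes 306.8·0.87 = 266.916 sabins.
A_after = 25.967 + 266.916 = 292.883 sabins.
NR = 10·log₁₀(292.883/25.967) = 10.5 dB.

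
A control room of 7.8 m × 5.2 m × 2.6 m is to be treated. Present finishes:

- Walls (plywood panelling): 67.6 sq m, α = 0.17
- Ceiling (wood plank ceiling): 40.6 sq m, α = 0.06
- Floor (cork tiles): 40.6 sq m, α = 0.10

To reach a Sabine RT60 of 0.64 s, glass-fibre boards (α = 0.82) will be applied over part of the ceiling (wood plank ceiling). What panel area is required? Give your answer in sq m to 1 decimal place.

11.2

Summing Sᵢαᵢ: 11.492 + 2.436 + 4.060 → A₁ = 17.988 sabins.
V = 105.456 m³. Target absorption A₂ = 0.161 × 105.456 / 0.64 = 26.529 sabins.
ΔA needed = 26.529 − 17.988 = 8.541 sabins.
Each sq m of panel replacing the ceiling (wood plank ceiling) adds (0.82 − 0.06) = 0.76 sabins.
Panel area = 8.541 / 0.76 = 11.2 sq m.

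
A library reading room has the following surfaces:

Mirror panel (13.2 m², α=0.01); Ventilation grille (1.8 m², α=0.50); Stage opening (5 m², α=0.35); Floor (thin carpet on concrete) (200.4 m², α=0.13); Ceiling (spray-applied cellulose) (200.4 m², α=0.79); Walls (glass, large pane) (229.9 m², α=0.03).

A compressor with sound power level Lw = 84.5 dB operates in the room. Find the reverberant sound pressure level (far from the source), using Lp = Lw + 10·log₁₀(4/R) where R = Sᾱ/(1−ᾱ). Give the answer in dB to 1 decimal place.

66.1 dB

Σ(Sᵢαᵢ) = 13.2·0.01 + 1.8·0.50 + 5·0.35 + 200.4·0.13 + 200.4·0.79 + 229.9·0.03 = 194.047; total area S = 650.7 m².
ᾱ = 194.047/650.7 = 0.2982; R = Sᾱ/(1−ᾱ) = 194.047/(1−0.2982) = 276.499 m².
Lp = 84.5 + 10·log₁₀(4/276.499) = 84.5 + (-18.40) = 66.1 dB.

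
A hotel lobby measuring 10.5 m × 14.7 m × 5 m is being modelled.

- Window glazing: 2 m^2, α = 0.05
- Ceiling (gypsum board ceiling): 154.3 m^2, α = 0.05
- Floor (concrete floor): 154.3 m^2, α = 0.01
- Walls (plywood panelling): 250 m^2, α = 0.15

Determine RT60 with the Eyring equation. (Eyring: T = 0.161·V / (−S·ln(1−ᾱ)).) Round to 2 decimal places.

S = Σ Sᵢ = 560.6 m^2.
Absorption A = 2×0.05 + 154.3×0.05 + 154.3×0.01 + 250×0.15 = 46.858 sabins.
ᾱ = 46.858 / 560.6 = 0.0836.
−S·ln(1−ᾱ) = −560.6 × ln(1 − 0.0836) = 48.942.
V = 10.5 × 14.7 × 5 = 771.75 m³.
T = 0.161·V/[−S·ln(1−ᾱ)] = 0.161·771.75/48.942 = 2.54 s.

2.54 s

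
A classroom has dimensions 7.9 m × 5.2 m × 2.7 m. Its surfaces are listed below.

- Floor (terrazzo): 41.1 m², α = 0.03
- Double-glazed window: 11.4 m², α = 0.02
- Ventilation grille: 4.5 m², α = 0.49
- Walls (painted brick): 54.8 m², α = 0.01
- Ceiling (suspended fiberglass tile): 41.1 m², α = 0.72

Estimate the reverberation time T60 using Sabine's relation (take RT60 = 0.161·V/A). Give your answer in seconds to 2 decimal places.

Total absorption A = 41.1·0.03 + 11.4·0.02 + 4.5·0.49 + 54.8·0.01 + 41.1·0.72
  = 1.233 + 0.228 + 2.205 + 0.548 + 29.592 = 33.806 m² sabins.
Room volume: 110.916 m³.
Sabine: RT60 = 0.161 × 110.916 / 33.806 = 0.53 s.

0.53 seconds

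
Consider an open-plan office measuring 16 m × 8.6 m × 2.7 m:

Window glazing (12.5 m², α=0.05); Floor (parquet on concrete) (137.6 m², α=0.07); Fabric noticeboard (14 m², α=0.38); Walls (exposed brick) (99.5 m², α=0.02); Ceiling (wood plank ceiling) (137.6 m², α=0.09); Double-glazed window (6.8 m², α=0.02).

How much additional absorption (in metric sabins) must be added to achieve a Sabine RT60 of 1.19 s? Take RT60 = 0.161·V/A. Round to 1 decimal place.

20.2 sabins

Total absorption A₁ = 12.5*0.05 + 137.6*0.07 + 14*0.38 + 99.5*0.02 + 137.6*0.09 + 6.8*0.02
  = 0.625 + 9.632 + 5.320 + 1.990 + 12.384 + 0.136 = 30.087 m² sabins.
Target A₂ = 0.161·371.52/1.19 = 50.264 sabins (V = 371.52 m³).
Additional absorption ΔA = 50.264 − 30.087 = 20.2 sabins.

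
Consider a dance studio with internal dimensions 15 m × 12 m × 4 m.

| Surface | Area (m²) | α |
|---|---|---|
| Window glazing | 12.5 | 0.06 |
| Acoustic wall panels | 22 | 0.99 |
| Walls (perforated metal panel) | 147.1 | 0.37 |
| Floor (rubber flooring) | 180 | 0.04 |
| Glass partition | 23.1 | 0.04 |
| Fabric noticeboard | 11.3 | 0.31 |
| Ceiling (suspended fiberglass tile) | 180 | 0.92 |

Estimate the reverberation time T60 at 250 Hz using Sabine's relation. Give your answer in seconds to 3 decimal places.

0.456 sec

Equivalent absorption area: A = 12.5·0.06 + 22·0.99 + 147.1·0.37 + 180·0.04 + 23.1·0.04 + 11.3·0.31 + 180·0.92 = 254.184 m².
Room volume: 720 m³.
T = 0.161 V/A = 0.161·720/254.184 = 0.456 s.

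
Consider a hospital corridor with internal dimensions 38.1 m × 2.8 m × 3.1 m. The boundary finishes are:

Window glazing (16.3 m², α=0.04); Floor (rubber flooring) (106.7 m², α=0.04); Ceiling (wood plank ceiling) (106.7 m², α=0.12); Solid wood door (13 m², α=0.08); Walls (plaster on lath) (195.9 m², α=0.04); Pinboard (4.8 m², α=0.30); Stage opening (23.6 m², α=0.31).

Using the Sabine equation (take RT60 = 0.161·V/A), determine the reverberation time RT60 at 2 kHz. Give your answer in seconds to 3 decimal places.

Total absorption A = 16.3×0.04 + 106.7×0.04 + 106.7×0.12 + 13×0.08 + 195.9×0.04 + 4.8×0.30 + 23.6×0.31
  = 0.652 + 4.268 + 12.804 + 1.040 + 7.836 + 1.440 + 7.316 = 35.356 m² sabins.
V = 38.1·2.8·3.1 = 330.708 m³.
RT60 = 0.161 · V / A = 0.161 × 330.708 / 35.356 = 1.506 s.

1.506 s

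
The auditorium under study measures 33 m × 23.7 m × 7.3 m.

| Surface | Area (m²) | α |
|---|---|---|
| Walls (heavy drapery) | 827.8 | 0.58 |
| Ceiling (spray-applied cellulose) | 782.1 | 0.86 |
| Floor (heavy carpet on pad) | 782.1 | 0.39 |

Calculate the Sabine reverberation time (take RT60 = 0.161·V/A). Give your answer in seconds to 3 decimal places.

0.631 s

Total absorption A = 827.8*0.58 + 782.1*0.86 + 782.1*0.39
  = 480.124 + 672.606 + 305.019 = 1457.749 m² sabins.
Volume V = 33 × 23.7 × 7.3 = 5709.33 m³.
T = 0.161 V/A = 0.161·5709.33/1457.749 = 0.631 s.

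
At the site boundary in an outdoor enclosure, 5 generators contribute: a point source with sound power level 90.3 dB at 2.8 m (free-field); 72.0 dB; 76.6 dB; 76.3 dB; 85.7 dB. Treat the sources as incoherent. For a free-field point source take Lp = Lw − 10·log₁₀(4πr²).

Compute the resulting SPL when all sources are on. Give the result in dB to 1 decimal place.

Source at 2.8 m: Lp = 90.3 − 10·log₁₀(4π·2.8²) = 90.3 − 10·log₁₀(98.520) = 70.4 dB.
Σ 10^(Lᵢ/10) = 4.867e+08.
L_total = 10·log₁₀(4.867e+08) = 86.9 dB.

86.9 dB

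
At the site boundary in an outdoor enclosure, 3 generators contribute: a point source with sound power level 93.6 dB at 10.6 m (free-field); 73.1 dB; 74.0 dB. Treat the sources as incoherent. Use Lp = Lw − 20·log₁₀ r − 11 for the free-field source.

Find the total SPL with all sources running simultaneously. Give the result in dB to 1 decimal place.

76.7 dB

Source at 10.6 m: Lp = 93.6 − 20·log₁₀(10.6) − 11 = 62.1 dB.
Σ 10^(Lᵢ/10) = 4.716e+07.
Combined level = 10 log₁₀(4.716e+07) = 76.7 dB.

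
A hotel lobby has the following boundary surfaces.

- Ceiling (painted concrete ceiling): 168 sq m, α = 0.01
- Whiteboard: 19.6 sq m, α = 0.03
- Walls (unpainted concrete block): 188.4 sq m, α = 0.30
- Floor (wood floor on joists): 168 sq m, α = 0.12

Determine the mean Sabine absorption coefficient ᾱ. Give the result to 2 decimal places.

S = Σ Sᵢ = 168 + 19.6 + 188.4 + 168 = 544.0 sq m.
Σ(Sᵢαᵢ) = 168*0.01 + 19.6*0.03 + 188.4*0.30 + 168*0.12 = 78.948.
ᾱ = 78.948 / 544.0 = 0.15.

0.15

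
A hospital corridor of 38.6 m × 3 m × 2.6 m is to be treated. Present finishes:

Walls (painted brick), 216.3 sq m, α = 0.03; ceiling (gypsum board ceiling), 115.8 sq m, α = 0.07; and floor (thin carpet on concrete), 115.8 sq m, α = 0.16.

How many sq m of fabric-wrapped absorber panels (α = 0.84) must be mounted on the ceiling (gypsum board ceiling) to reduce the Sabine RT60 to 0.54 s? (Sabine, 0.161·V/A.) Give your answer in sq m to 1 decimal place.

Total absorption A₁ = 216.3×0.03 + 115.8×0.07 + 115.8×0.16
  = 6.489 + 8.106 + 18.528 = 33.123 sq m sabins.
V = 301.08 m³. Target absorption A₂ = 0.161 × 301.08 / 0.54 = 89.766 sabins.
Absorption to add: 89.766 − 33.123 = 56.643 sabins.
Net gain per sq m: Δα = 0.84 − 0.07 = 0.77.
Panel area = 56.643 / 0.77 = 73.6 sq m.

73.6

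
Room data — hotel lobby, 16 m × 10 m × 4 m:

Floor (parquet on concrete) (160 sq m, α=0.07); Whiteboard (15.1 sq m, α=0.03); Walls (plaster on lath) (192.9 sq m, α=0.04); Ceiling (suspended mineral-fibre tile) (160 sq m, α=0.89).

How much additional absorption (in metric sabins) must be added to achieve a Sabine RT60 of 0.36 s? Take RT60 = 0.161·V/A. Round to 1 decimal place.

124.5 sabins

Equivalent absorption area: A₁ = 160·0.07 + 15.1·0.03 + 192.9·0.04 + 160·0.89 = 161.769 sq m.
Target A₂ = 0.161·640/0.36 = 286.222 sabins (V = 640 m³).
Shortfall: 286.222 − 161.769 = 124.5 sabins.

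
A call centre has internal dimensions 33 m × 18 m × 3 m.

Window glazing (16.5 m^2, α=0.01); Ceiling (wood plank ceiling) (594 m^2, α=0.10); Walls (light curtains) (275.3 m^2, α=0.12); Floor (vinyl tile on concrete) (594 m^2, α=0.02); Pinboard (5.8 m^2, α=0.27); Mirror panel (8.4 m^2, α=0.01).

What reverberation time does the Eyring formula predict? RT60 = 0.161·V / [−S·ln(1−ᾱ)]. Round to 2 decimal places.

2.61 s

Total surface area S = 16.5 + 594 + 275.3 + 594 + 5.8 + 8.4 = 1494.0 m^2.
Σ(Sᵢαᵢ) = 16.5·0.01 + 594·0.10 + 275.3·0.12 + 594·0.02 + 5.8·0.27 + 8.4·0.01 = 106.131.
Mean coefficient ᾱ = A/S = 0.0710.
Eyring denominator: −S ln(1−ᾱ) = 110.028.
V = 33 × 18 × 3 = 1782 m³.
T = 0.161·V/[−S·ln(1−ᾱ)] = 0.161·1782/110.028 = 2.61 s.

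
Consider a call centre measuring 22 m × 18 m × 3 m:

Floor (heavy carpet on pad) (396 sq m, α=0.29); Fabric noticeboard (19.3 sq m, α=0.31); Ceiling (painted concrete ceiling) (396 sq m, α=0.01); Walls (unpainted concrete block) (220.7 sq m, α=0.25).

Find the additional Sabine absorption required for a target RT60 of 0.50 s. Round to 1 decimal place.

202.6 sabins

Equivalent absorption area: A₁ = 396·0.29 + 19.3·0.31 + 396·0.01 + 220.7·0.25 = 179.958 sq m.
V = 1188 m³. Required absorption A₂ = 0.161 × 1188 / 0.50 = 382.536 sabins.
ΔA = A₂ − A₁ = 382.536 − 179.958 = 202.6 sabins.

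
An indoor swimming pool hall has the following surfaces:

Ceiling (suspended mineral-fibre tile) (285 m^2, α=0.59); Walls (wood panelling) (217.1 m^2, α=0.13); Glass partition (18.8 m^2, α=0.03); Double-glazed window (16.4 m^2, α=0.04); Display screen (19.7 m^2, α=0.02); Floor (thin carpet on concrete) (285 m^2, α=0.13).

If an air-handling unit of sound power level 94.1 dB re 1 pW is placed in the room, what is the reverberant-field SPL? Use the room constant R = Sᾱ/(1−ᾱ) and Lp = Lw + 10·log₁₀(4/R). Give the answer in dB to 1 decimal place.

75.0 dB

A = 235.037 sabins; S = 842.0 m^2.
ᾱ = 0.2791, so room constant R = A/(1−ᾱ) = 326.033 m^2.
Lp = 94.1 + 10·log₁₀(4/326.033) = 94.1 + (-19.11) = 75.0 dB.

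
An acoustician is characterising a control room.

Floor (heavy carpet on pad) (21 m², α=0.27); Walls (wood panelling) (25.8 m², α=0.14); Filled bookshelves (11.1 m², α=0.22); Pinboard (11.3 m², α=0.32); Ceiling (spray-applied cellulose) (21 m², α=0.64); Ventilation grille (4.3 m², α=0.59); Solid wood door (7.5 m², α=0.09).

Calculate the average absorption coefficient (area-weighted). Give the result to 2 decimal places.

S = Σ Sᵢ = 21 + 25.8 + 11.1 + 11.3 + 21 + 4.3 + 7.5 = 102.0 m².
Σ(Sᵢαᵢ) = 21*0.27 + 25.8*0.14 + 11.1*0.22 + 11.3*0.32 + 21*0.64 + 4.3*0.59 + 7.5*0.09 = 31.992.
ᾱ = 31.992 / 102.0 = 0.31.

0.31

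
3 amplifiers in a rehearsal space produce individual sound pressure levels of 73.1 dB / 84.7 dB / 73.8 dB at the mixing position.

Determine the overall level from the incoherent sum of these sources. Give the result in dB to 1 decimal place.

Sum in the linear (power) domain: Σ 10^(Lᵢ/10) = 10^(73.1/10) + 10^(84.7/10) + 10^(73.8/10) = 3.395e+08.
Combined level = 10 log₁₀(3.395e+08) = 85.3 dB.

85.3 dB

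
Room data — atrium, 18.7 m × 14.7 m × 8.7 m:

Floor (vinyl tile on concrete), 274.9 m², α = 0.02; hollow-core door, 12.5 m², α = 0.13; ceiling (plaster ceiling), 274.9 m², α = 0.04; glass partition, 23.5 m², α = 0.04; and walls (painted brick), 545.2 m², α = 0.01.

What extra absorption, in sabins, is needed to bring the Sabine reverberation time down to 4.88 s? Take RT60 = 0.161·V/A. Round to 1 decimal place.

54.4 sabins

Total absorption A₁ = 274.9*0.02 + 12.5*0.13 + 274.9*0.04 + 23.5*0.04 + 545.2*0.01
  = 5.498 + 1.625 + 10.996 + 0.940 + 5.452 = 24.511 m² sabins.
Target A₂ = 0.161·2391.543/4.88 = 78.901 sabins (V = 2391.543 m³).
Additional absorption ΔA = 78.901 − 24.511 = 54.4 sabins.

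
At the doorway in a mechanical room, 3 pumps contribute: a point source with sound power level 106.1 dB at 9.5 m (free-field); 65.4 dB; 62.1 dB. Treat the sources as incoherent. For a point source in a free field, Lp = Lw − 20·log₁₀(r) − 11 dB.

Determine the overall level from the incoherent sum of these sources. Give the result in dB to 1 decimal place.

76.1 dB

Source at 9.5 m: Lp = 106.1 − 20·log₁₀(9.5) − 11 = 75.5 dB.
Converting to relative power and adding: 10^(75.5/10) + 10^(65.4/10) + 10^(62.1/10) = 4.057e+07.
Back to dB: 10·log₁₀ Σ = 76.1 dB.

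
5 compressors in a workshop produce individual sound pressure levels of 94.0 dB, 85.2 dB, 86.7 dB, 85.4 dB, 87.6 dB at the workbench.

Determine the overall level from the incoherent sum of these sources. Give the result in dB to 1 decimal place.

Σ 10^(Lᵢ/10) = 4.233e+09.
Back to dB: 10·log₁₀ Σ = 96.3 dB.

96.3 dB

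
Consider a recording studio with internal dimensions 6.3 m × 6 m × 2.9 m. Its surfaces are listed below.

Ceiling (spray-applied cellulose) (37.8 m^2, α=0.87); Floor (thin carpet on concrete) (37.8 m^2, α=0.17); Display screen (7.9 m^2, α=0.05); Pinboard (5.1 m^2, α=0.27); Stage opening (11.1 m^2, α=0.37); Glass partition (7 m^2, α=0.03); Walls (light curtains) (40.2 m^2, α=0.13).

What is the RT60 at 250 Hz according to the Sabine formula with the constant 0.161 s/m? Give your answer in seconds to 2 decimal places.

Summing Sᵢαᵢ: 32.886 + 6.426 + 0.395 + 1.377 + 4.107 + 0.210 + 5.226 → A = 50.627 sabins.
V = 6.3·6·2.9 = 109.62 m³.
RT60 = 0.161 · V / A = 0.161 × 109.62 / 50.627 = 0.35 s.

0.35 s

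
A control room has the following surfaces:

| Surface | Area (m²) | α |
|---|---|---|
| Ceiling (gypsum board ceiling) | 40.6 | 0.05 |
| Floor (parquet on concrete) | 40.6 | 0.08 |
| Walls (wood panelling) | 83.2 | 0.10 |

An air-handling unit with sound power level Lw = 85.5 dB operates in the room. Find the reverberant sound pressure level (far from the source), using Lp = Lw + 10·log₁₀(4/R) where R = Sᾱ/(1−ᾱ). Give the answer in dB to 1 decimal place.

A = 13.598 sabins; S = 164.4 m².
ᾱ = 13.598/164.4 = 0.0827; R = Sᾱ/(1−ᾱ) = 13.598/(1−0.0827) = 14.824 m².
Lp = 85.5 + 10·log₁₀(4/14.824) = 85.5 + (-5.69) = 79.8 dB.

79.8 dB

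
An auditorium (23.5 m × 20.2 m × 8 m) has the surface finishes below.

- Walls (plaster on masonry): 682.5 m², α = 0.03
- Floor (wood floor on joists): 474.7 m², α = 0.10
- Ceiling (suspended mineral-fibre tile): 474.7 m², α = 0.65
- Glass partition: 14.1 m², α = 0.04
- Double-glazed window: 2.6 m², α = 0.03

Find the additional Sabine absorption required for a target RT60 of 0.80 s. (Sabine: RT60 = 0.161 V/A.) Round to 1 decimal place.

387.1 sabins

Equivalent absorption area: A₁ = 682.5*0.03 + 474.7*0.10 + 474.7*0.65 + 14.1*0.04 + 2.6*0.03 = 377.142 m².
For T = 0.80 s, need A₂ = 0.161·V/T = 0.161·3797.6/0.80 = 764.267 sabins.
ΔA = A₂ − A₁ = 764.267 − 377.142 = 387.1 sabins.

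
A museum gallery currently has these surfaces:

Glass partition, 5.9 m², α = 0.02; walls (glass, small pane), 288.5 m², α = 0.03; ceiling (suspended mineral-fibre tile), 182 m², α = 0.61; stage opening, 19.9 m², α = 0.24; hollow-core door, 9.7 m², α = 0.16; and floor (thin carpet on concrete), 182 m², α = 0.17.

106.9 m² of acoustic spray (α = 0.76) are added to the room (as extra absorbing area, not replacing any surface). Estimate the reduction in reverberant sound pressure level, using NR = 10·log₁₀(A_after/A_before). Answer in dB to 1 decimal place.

1.8 dB

Total absorption A_before = 5.9*0.02 + 288.5*0.03 + 182*0.61 + 19.9*0.24 + 9.7*0.16 + 182*0.17
  = 0.118 + 8.655 + 111.020 + 4.776 + 1.552 + 30.940 = 157.061 m² sabins.
Treatment contributes 106.9·0.76 = 81.244 sabins.
New total A_after = 238.305 sabins.
Reduction = 10 log₁₀(A_after/A_before) = 10 log₁₀(1.5173) = 1.8 dB.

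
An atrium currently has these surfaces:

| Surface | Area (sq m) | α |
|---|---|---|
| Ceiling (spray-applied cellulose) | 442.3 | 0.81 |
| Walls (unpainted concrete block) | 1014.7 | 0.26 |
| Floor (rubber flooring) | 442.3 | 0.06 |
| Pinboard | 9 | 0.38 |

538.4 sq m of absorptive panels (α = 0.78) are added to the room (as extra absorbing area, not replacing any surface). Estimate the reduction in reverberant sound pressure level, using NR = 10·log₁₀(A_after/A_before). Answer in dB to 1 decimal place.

A_before = Σ Sᵢαᵢ = 442.3·0.81 + 1014.7·0.26 + 442.3·0.06 + 9·0.38 = 652.043 sabins.
Treatment contributes 538.4·0.78 = 419.952 sabins.
New total A_after = 1071.995 sabins.
Reduction = 10 log₁₀(A_after/A_before) = 10 log₁₀(1.6441) = 2.2 dB.

2.2 dB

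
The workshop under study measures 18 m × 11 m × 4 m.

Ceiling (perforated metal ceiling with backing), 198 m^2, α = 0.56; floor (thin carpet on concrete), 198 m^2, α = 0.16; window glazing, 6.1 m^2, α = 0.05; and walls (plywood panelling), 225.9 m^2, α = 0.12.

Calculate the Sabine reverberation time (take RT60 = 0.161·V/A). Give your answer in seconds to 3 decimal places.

Equivalent absorption area: A = 198×0.56 + 198×0.16 + 6.1×0.05 + 225.9×0.12 = 169.973 m^2.
Room volume: 792 m³.
T = 0.161 V/A = 0.161·792/169.973 = 0.750 s.

0.750 s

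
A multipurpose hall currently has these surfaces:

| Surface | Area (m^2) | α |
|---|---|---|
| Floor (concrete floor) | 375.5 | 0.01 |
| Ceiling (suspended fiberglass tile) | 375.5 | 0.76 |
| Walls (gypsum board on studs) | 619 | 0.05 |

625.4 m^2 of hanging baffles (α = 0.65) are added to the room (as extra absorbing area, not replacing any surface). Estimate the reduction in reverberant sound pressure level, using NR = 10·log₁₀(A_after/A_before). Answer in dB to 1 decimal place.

3.6 dB

Summing Sᵢαᵢ: 3.755 + 285.380 + 30.950 → A_before = 320.085 sabins.
Treatment contributes 625.4·0.65 = 406.510 sabins.
A_after = 320.085 + 406.510 = 726.595 sabins.
Reduction = 10 log₁₀(A_after/A_before) = 10 log₁₀(2.2700) = 3.6 dB.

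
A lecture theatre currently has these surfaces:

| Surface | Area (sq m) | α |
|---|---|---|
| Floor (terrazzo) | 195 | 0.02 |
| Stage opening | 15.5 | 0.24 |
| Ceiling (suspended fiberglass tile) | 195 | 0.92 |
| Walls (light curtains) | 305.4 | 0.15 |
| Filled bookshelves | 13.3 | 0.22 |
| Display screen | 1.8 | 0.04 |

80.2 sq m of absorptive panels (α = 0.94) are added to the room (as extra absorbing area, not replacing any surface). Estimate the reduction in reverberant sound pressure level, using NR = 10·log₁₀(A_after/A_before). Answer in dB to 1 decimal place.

1.2 dB

Total absorption A_before = 195*0.02 + 15.5*0.24 + 195*0.92 + 305.4*0.15 + 13.3*0.22 + 1.8*0.04
  = 3.900 + 3.720 + 179.400 + 45.810 + 2.926 + 0.072 = 235.828 sq m sabins.
Treatment contributes 80.2·0.94 = 75.388 sabins.
New total A_after = 311.216 sabins.
NR = 10·log₁₀(311.216/235.828) = 1.2 dB.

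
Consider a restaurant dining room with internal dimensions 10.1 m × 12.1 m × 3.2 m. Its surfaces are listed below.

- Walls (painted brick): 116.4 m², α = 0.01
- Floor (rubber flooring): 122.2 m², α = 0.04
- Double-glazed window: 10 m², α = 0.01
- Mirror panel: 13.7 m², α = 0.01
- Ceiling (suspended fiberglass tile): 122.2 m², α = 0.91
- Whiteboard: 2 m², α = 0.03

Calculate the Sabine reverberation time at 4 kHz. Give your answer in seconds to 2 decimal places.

0.54 sec

Summing Sᵢαᵢ: 1.164 + 4.888 + 0.100 + 0.137 + 111.202 + 0.060 → A = 117.551 sabins.
Room volume: 391.072 m³.
T = 0.161 V/A = 0.161·391.072/117.551 = 0.54 s.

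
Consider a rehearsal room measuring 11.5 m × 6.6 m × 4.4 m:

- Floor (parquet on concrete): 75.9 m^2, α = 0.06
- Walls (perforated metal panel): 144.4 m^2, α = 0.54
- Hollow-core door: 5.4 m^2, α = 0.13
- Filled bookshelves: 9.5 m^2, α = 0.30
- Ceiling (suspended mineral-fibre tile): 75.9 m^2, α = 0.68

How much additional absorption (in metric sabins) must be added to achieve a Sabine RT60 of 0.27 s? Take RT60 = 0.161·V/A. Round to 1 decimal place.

61.4 sabins

Equivalent absorption area: A₁ = 75.9×0.06 + 144.4×0.54 + 5.4×0.13 + 9.5×0.30 + 75.9×0.68 = 137.694 m^2.
V = 333.96 m³. Required absorption A₂ = 0.161 × 333.96 / 0.27 = 199.139 sabins.
Shortfall: 199.139 − 137.694 = 61.4 sabins.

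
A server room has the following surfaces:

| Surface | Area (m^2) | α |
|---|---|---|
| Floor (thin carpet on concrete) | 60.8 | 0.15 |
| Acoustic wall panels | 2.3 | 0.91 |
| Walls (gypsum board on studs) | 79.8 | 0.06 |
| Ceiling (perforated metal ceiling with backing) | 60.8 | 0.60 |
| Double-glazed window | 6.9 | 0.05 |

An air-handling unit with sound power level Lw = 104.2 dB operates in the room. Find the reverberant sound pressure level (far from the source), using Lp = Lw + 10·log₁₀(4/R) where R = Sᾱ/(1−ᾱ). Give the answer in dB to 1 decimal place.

A = 52.826 sabins; S = 210.6 m^2.
ᾱ = 0.2508, so room constant R = A/(1−ᾱ) = 70.510 m^2.
Lp = Lw + 10 log₁₀(4/R) = 104.2 -12.46 = 91.7 dB.

91.7 dB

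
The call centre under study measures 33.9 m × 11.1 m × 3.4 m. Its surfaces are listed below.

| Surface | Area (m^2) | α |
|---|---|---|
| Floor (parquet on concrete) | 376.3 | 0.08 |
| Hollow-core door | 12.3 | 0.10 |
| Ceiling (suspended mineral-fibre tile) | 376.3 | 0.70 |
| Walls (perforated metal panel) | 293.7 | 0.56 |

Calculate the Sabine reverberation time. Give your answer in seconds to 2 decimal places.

Total absorption A = 376.3×0.08 + 12.3×0.10 + 376.3×0.70 + 293.7×0.56
  = 30.104 + 1.230 + 263.410 + 164.472 = 459.216 m^2 sabins.
Volume V = 33.9 × 11.1 × 3.4 = 1279.386 m³.
T = 0.161 V/A = 0.161·1279.386/459.216 = 0.45 s.

0.45 s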